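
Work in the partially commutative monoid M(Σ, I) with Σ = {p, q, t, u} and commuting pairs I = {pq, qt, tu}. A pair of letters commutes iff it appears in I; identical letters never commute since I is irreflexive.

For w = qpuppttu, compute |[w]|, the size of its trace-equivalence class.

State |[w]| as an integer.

6

drop 0:q onto floor
drop 1:p onto floor
drop 2:u onto {0:q, 1:p}
drop 3:p onto {2:u}
drop 4:p onto {3:p}
drop 5:t onto {4:p}
drop 6:t onto {5:t}
drop 7:u onto {4:p}
ground layer = {0:q, 1:p}
drop-orders for the pieces not yet dropped (sum over which currently-grounded one goes next):
  1 to go: {6} 1  {7} 1
  2 to go: {5,6} 1  {6,7} 2
  3 to go: {5,6,7} 3
  4 to go: {4,5,6,7} 3
  5 to go: {3,4,5,6,7} 3
  6 to go: {2,3,4,5,6,7} 3
  if 0:q drops first: 3 orders
  if 1:p drops first: 3 orders
heap linearizations: 6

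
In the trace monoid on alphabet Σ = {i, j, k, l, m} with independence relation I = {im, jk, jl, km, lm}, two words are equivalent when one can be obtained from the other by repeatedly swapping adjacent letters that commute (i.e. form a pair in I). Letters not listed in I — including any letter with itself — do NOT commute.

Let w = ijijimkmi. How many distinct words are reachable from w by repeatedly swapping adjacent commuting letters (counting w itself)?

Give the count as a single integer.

piece 0:i — minimal
piece 1:j rests on {0:i}
piece 2:i rests on {1:j}
piece 3:j rests on {2:i}
piece 4:i rests on {3:j}
piece 5:m rests on {3:j}
piece 6:k rests on {4:i}
piece 7:m rests on {5:m}
piece 8:i rests on {6:k}
minimal pieces: {0:i}
ways to finish when only these pieces remain (= sum over removing one remaining piece with nothing left below it):
  1 left: {7}→1  {8}→1
  2 left: {5,7}→1  {6,8}→1  {7,8}→2
  3 left: {4,6,8}→1  {5,7,8}→3  {6,7,8}→3
  4 left: {4,6,7,8}→4  {5,6,7,8}→6
  5 left: {4,5,6,7,8}→10
  6 left: {3,4,5,6,7,8}→10
  7 left: {2,3,4,5,6,7,8}→10
  placing 0:i first → 10 extensions

10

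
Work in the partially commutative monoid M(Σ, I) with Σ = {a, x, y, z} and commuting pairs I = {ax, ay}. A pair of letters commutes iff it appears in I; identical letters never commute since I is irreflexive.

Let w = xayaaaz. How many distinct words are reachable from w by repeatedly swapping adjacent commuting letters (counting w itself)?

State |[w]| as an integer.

piece 0:x — minimal
piece 1:a — minimal
piece 2:y rests on {0:x}
piece 3:a rests on {1:a}
piece 4:a rests on {3:a}
piece 5:a rests on {4:a}
piece 6:z rests on {2:y, 5:a}
minimal pieces: {0:x, 1:a}
ways to finish when only these pieces remain (= sum over removing one remaining piece with nothing left below it):
  1 left: {6}→1
  2 left: {2,6}→1  {5,6}→1
  3 left: {0,2,6}→1  {2,5,6}→2  {4,5,6}→1
  4 left: {0,2,5,6}→3  {2,4,5,6}→3  {3,4,5,6}→1
  5 left: {0,2,4,5,6}→6  {1,3,4,5,6}→1  {2,3,4,5,6}→4
  placing 0:x first → 5 extensions
  placing 1:a first → 10 extensions
total linear extensions = 15

15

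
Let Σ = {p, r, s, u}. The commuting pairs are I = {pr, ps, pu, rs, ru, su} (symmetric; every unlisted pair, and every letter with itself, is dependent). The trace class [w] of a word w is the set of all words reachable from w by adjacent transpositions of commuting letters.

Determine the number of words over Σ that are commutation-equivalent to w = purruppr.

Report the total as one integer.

560

0(p) covers ∅
1(u) covers ∅
2(r) covers ∅
3(r) covers 2:r
4(u) covers 1:u
5(p) covers 0:p
6(p) covers 5:p
7(r) covers 3:r
floor of heap: 0:p, 1:u, 2:r
completions by unplaced set U, small U first (add the entries for U minus each lowest piece of U):
  |U|=1: {4}:1  {6}:1  {7}:1
  |U|=2: {1,4}:1  {3,7}:1  {4,6}:2  {4,7}:2  {5,6}:1  {6,7}:2
  |U|=3: {0,5,6}:1  {1,4,6}:3  {1,4,7}:3  {2,3,7}:1  {3,4,7}:3  {3,6,7}:3  {4,5,6}:3  {4,6,7}:6  {5,6,7}:3
  |U|=4: {0,4,5,6}:4  {0,5,6,7}:4  {1,3,4,7}:6  {1,4,5,6}:6  {1,4,6,7}:12  {2,3,4,7}:4  {2,3,6,7}:4  {3,4,6,7}:12  {3,5,6,7}:6  {4,5,6,7}:12
  |U|=5: {0,1,4,5,6}:10  {0,3,5,6,7}:10  {0,4,5,6,7}:20  {1,2,3,4,7}:10  {1,3,4,6,7}:30  {1,4,5,6,7}:30  {2,3,4,6,7}:20  {2,3,5,6,7}:10  {3,4,5,6,7}:30
  |U|=6: {0,1,4,5,6,7}:60  {0,2,3,5,6,7}:20  {0,3,4,5,6,7}:60  {1,2,3,4,6,7}:60  {1,3,4,5,6,7}:90  {2,3,4,5,6,7}:60
  start at 0(p): 210
  start at 1(u): 140
  start at 2(r): 210
sum over floor = 560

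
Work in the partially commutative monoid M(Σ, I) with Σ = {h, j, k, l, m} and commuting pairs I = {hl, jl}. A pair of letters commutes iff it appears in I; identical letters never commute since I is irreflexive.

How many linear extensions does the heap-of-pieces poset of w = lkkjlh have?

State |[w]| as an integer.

3

drop 0:l onto floor
drop 1:k onto {0:l}
drop 2:k onto {1:k}
drop 3:j onto {2:k}
drop 4:l onto {2:k}
drop 5:h onto {3:j}
ground layer = {0:l}
drop-orders for the pieces not yet dropped (sum over which currently-grounded one goes next):
  1 to go: {4} 1  {5} 1
  2 to go: {3,5} 1  {4,5} 2
  3 to go: {3,4,5} 3
  4 to go: {2,3,4,5} 3
  if 0:l drops first: 3 orders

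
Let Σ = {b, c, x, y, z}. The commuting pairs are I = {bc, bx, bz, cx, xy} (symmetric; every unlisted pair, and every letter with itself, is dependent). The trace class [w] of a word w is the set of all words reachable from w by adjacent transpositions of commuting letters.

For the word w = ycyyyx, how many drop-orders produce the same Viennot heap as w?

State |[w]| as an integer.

6

drop 0:y onto floor
drop 1:c onto {0:y}
drop 2:y onto {1:c}
drop 3:y onto {2:y}
drop 4:y onto {3:y}
drop 5:x onto floor
ground layer = {0:y, 5:x}
drop-orders for the pieces not yet dropped (sum over which currently-grounded one goes next):
  1 to go: {4} 1  {5} 1
  2 to go: {3,4} 1  {4,5} 2
  3 to go: {2,3,4} 1  {3,4,5} 3
  4 to go: {1,2,3,4} 1  {2,3,4,5} 4
  if 0:y drops first: 5 orders
  if 5:x drops first: 1 orders
heap linearizations: 6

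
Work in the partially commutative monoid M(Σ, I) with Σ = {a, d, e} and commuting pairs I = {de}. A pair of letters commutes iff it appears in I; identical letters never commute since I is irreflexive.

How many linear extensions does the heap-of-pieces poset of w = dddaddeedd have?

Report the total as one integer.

15

piece 0:d — minimal
piece 1:d rests on {0:d}
piece 2:d rests on {1:d}
piece 3:a rests on {2:d}
piece 4:d rests on {3:a}
piece 5:d rests on {4:d}
piece 6:e rests on {3:a}
piece 7:e rests on {6:e}
piece 8:d rests on {5:d}
piece 9:d rests on {8:d}
minimal pieces: {0:d}
ways to finish when only these pieces remain (= sum over removing one remaining piece with nothing left below it):
  1 left: {7}→1  {9}→1
  2 left: {6,7}→1  {7,9}→2  {8,9}→1
  3 left: {5,8,9}→1  {6,7,9}→3  {7,8,9}→3
  4 left: {4,5,8,9}→1  {5,7,8,9}→4  {6,7,8,9}→6
  5 left: {4,5,7,8,9}→5  {5,6,7,8,9}→10
  6 left: {4,5,6,7,8,9}→15
  7 left: {3,4,5,6,7,8,9}→15
  8 left: {2,3,4,5,6,7,8,9}→15
  placing 0:d first → 15 extensions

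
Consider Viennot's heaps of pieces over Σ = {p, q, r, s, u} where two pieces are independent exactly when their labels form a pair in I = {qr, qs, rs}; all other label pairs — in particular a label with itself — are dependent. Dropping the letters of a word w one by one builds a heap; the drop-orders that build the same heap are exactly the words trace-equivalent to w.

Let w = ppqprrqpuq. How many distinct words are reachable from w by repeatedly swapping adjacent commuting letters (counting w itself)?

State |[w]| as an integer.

3

drop 0:p onto floor
drop 1:p onto {0:p}
drop 2:q onto {1:p}
drop 3:p onto {2:q}
drop 4:r onto {3:p}
drop 5:r onto {4:r}
drop 6:q onto {3:p}
drop 7:p onto {5:r, 6:q}
drop 8:u onto {7:p}
drop 9:q onto {8:u}
ground layer = {0:p}
drop-orders for the pieces not yet dropped (sum over which currently-grounded one goes next):
  1 to go: {9} 1
  2 to go: {8,9} 1
  3 to go: {7,8,9} 1
  4 to go: {5,7,8,9} 1  {6,7,8,9} 1
  5 to go: {4,5,7,8,9} 1  {5,6,7,8,9} 2
  6 to go: {4,5,6,7,8,9} 3
  7 to go: {3,4,5,6,7,8,9} 3
  8 to go: {2,3,4,5,6,7,8,9} 3
  if 0:p drops first: 3 orders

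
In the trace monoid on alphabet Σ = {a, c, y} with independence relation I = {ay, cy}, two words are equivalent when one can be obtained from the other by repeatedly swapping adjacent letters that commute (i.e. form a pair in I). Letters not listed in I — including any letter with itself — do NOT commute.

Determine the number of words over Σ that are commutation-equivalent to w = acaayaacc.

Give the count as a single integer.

9

drop 0:a onto floor
drop 1:c onto {0:a}
drop 2:a onto {1:c}
drop 3:a onto {2:a}
drop 4:y onto floor
drop 5:a onto {3:a}
drop 6:a onto {5:a}
drop 7:c onto {6:a}
drop 8:c onto {7:c}
ground layer = {0:a, 4:y}
drop-orders for the pieces not yet dropped (sum over which currently-grounded one goes next):
  1 to go: {4} 1  {8} 1
  2 to go: {4,8} 2  {7,8} 1
  3 to go: {4,7,8} 3  {6,7,8} 1
  4 to go: {4,6,7,8} 4  {5,6,7,8} 1
  5 to go: {3,5,6,7,8} 1  {4,5,6,7,8} 5
  6 to go: {2,3,5,6,7,8} 1  {3,4,5,6,7,8} 6
  7 to go: {1,2,3,5,6,7,8} 1  {2,3,4,5,6,7,8} 7
  if 0:a drops first: 8 orders
  if 4:y drops first: 1 orders
heap linearizations: 9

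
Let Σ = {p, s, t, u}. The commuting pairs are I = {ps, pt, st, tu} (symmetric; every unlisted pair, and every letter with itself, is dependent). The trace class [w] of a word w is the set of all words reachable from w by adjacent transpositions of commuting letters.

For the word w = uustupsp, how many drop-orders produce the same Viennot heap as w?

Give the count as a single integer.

24

drop 0:u onto floor
drop 1:u onto {0:u}
drop 2:s onto {1:u}
drop 3:t onto floor
drop 4:u onto {2:s}
drop 5:p onto {4:u}
drop 6:s onto {4:u}
drop 7:p onto {5:p}
ground layer = {0:u, 3:t}
drop-orders for the pieces not yet dropped (sum over which currently-grounded one goes next):
  1 to go: {3} 1  {6} 1  {7} 1
  2 to go: {3,6} 2  {3,7} 2  {5,7} 1  {6,7} 2
  3 to go: {3,5,7} 3  {3,6,7} 6  {5,6,7} 3
  4 to go: {3,5,6,7} 12  {4,5,6,7} 3
  5 to go: {2,4,5,6,7} 3  {3,4,5,6,7} 15
  6 to go: {1,2,4,5,6,7} 3  {2,3,4,5,6,7} 18
  if 0:u drops first: 21 orders
  if 3:t drops first: 3 orders
heap linearizations: 24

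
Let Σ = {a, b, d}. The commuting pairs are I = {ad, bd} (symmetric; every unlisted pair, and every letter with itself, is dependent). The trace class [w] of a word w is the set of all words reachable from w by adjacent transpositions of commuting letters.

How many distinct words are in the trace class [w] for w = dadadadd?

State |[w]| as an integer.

0(d) covers ∅
1(a) covers ∅
2(d) covers 0:d
3(a) covers 1:a
4(d) covers 2:d
5(a) covers 3:a
6(d) covers 4:d
7(d) covers 6:d
floor of heap: 0:d, 1:a
completions by unplaced set U, small U first (add the entries for U minus each lowest piece of U):
  |U|=1: {5}:1  {7}:1
  |U|=2: {3,5}:1  {5,7}:2  {6,7}:1
  |U|=3: {1,3,5}:1  {3,5,7}:3  {4,6,7}:1  {5,6,7}:3
  |U|=4: {1,3,5,7}:4  {2,4,6,7}:1  {3,5,6,7}:6  {4,5,6,7}:4
  |U|=5: {0,2,4,6,7}:1  {1,3,5,6,7}:10  {2,4,5,6,7}:5  {3,4,5,6,7}:10
  |U|=6: {0,2,4,5,6,7}:6  {1,3,4,5,6,7}:20  {2,3,4,5,6,7}:15
  start at 0(d): 35
  start at 1(a): 21
sum over floor = 56

56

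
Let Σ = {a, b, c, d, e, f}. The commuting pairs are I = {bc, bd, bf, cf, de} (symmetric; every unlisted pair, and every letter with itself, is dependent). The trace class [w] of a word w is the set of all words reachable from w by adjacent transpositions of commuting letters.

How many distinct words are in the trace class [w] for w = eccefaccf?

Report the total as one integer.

3

#0=e has no predecessor
#1=c depends on [0:e]
#2=c depends on [1:c]
#3=e depends on [2:c]
#4=f depends on [3:e]
#5=a depends on [4:f]
#6=c depends on [5:a]
#7=c depends on [6:c]
#8=f depends on [5:a]
sources: [0:e]
N(rest) = Σ N(rest − s) over sources s of rest; N(one piece) = 1:
  size 1 → [7]=1  [8]=1
  size 2 → [6,7]=1  [7,8]=2
  size 3 → [6,7,8]=3
  size 4 → [5,6,7,8]=3
  size 5 → [4,5,6,7,8]=3
  size 6 → [3,4,5,6,7,8]=3
  size 7 → [2,3,4,5,6,7,8]=3
  first=0(e) contributes 3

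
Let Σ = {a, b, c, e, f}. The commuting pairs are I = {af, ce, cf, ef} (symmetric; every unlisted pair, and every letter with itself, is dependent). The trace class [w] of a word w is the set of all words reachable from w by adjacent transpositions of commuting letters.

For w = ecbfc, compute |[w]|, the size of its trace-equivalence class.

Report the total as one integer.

4

piece 0:e — minimal
piece 1:c — minimal
piece 2:b rests on {0:e, 1:c}
piece 3:f rests on {2:b}
piece 4:c rests on {2:b}
minimal pieces: {0:e, 1:c}
ways to finish when only these pieces remain (= sum over removing one remaining piece with nothing left below it):
  1 left: {3}→1  {4}→1
  2 left: {3,4}→2
  3 left: {2,3,4}→2
  placing 0:e first → 2 extensions
  placing 1:c first → 2 extensions
total linear extensions = 4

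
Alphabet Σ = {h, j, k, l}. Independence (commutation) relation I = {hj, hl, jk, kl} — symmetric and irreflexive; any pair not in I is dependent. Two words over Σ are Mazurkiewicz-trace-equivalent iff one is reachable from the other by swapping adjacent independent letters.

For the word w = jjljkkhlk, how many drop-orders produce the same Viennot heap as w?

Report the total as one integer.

drop 0:j onto floor
drop 1:j onto {0:j}
drop 2:l onto {1:j}
drop 3:j onto {2:l}
drop 4:k onto floor
drop 5:k onto {4:k}
drop 6:h onto {5:k}
drop 7:l onto {3:j}
drop 8:k onto {6:h}
ground layer = {0:j, 4:k}
drop-orders for the pieces not yet dropped (sum over which currently-grounded one goes next):
  1 to go: {7} 1  {8} 1
  2 to go: {3,7} 1  {6,8} 1  {7,8} 2
  3 to go: {2,3,7} 1  {3,7,8} 3  {5,6,8} 1  {6,7,8} 3
  4 to go: {1,2,3,7} 1  {2,3,7,8} 4  {3,6,7,8} 6  {4,5,6,8} 1  {5,6,7,8} 4
  5 to go: {0,1,2,3,7} 1  {1,2,3,7,8} 5  {2,3,6,7,8} 10  {3,5,6,7,8} 10  {4,5,6,7,8} 5
  6 to go: {0,1,2,3,7,8} 6  {1,2,3,6,7,8} 15  {2,3,5,6,7,8} 20  {3,4,5,6,7,8} 15
  7 to go: {0,1,2,3,6,7,8} 21  {1,2,3,5,6,7,8} 35  {2,3,4,5,6,7,8} 35
  if 0:j drops first: 70 orders
  if 4:k drops first: 56 orders
heap linearizations: 126

126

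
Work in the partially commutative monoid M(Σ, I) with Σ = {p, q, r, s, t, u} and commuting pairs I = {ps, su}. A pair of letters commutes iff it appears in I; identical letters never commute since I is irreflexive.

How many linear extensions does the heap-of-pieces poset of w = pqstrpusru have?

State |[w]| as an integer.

3

drop 0:p onto floor
drop 1:q onto {0:p}
drop 2:s onto {1:q}
drop 3:t onto {2:s}
drop 4:r onto {3:t}
drop 5:p onto {4:r}
drop 6:u onto {5:p}
drop 7:s onto {4:r}
drop 8:r onto {6:u, 7:s}
drop 9:u onto {8:r}
ground layer = {0:p}
drop-orders for the pieces not yet dropped (sum over which currently-grounded one goes next):
  1 to go: {9} 1
  2 to go: {8,9} 1
  3 to go: {6,8,9} 1  {7,8,9} 1
  4 to go: {5,6,8,9} 1  {6,7,8,9} 2
  5 to go: {5,6,7,8,9} 3
  6 to go: {4,5,6,7,8,9} 3
  7 to go: {3,4,5,6,7,8,9} 3
  8 to go: {2,3,4,5,6,7,8,9} 3
  if 0:p drops first: 3 orders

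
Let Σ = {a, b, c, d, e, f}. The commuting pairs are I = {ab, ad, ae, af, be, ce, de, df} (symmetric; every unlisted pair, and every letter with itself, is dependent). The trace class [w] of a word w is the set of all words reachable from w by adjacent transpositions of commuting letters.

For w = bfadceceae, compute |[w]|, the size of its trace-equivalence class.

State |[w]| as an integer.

#0=b has no predecessor
#1=f depends on [0:b]
#2=a has no predecessor
#3=d depends on [0:b]
#4=c depends on [1:f, 2:a, 3:d]
#5=e depends on [1:f]
#6=c depends on [4:c]
#7=e depends on [5:e]
#8=a depends on [6:c]
#9=e depends on [7:e]
sources: [0:b, 2:a]
N(rest) = Σ N(rest − s) over sources s of rest; N(one piece) = 1:
  size 1 → [8]=1  [9]=1
  size 2 → [6,8]=1  [7,9]=1  [8,9]=2
  size 3 → [4,6,8]=1  [5,7,9]=1  [6,8,9]=3  [7,8,9]=3
  size 4 → [2,4,6,8]=1  [3,4,6,8]=1  [4,6,8,9]=4  [5,7,8,9]=4  [6,7,8,9]=6
  size 5 → [2,3,4,6,8]=2  [2,4,6,8,9]=5  [3,4,6,8,9]=5  [4,6,7,8,9]=10  [5,6,7,8,9]=10
  size 6 → [2,3,4,6,8,9]=12  [2,4,6,7,8,9]=15  [3,4,6,7,8,9]=15  [4,5,6,7,8,9]=20
  size 7 → [1,4,5,6,7,8,9]=20  [2,3,4,6,7,8,9]=42  [2,4,5,6,7,8,9]=35  [3,4,5,6,7,8,9]=35
  size 8 → [1,2,4,5,6,7,8,9]=55  [1,3,4,5,6,7,8,9]=55  [2,3,4,5,6,7,8,9]=112
  first=0(b) contributes 222
  first=2(a) contributes 55
|[w]| = 277

277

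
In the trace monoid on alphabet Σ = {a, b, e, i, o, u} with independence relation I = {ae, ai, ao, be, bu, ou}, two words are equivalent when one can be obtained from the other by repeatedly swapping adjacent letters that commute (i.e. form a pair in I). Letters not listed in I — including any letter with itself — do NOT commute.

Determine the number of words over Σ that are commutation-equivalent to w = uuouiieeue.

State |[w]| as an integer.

#0=u has no predecessor
#1=u depends on [0:u]
#2=o has no predecessor
#3=u depends on [1:u]
#4=i depends on [2:o, 3:u]
#5=i depends on [4:i]
#6=e depends on [5:i]
#7=e depends on [6:e]
#8=u depends on [7:e]
#9=e depends on [8:u]
sources: [0:u, 2:o]
N(rest) = Σ N(rest − s) over sources s of rest; N(one piece) = 1:
  size 1 → [9]=1
  size 2 → [8,9]=1
  size 3 → [7,8,9]=1
  size 4 → [6,7,8,9]=1
  size 5 → [5,6,7,8,9]=1
  size 6 → [4,5,6,7,8,9]=1
  size 7 → [2,4,5,6,7,8,9]=1  [3,4,5,6,7,8,9]=1
  size 8 → [1,3,4,5,6,7,8,9]=1  [2,3,4,5,6,7,8,9]=2
  first=0(u) contributes 3
  first=2(o) contributes 1
|[w]| = 4

4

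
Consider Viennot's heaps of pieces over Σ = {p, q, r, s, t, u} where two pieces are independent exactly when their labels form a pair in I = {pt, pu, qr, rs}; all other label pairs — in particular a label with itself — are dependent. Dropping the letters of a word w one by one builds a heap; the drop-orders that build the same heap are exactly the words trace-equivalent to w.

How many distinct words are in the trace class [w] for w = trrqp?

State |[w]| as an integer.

3

piece 0:t — minimal
piece 1:r rests on {0:t}
piece 2:r rests on {1:r}
piece 3:q rests on {0:t}
piece 4:p rests on {2:r, 3:q}
minimal pieces: {0:t}
ways to finish when only these pieces remain (= sum over removing one remaining piece with nothing left below it):
  1 left: {4}→1
  2 left: {2,4}→1  {3,4}→1
  3 left: {1,2,4}→1  {2,3,4}→2
  placing 0:t first → 3 extensions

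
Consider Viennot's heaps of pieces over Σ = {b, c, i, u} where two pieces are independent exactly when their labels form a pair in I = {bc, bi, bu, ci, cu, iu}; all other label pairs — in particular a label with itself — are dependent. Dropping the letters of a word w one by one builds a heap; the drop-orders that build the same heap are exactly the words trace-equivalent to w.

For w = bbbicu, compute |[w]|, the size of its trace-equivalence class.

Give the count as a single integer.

120

piece 0:b — minimal
piece 1:b rests on {0:b}
piece 2:b rests on {1:b}
piece 3:i — minimal
piece 4:c — minimal
piece 5:u — minimal
minimal pieces: {0:b, 3:i, 4:c, 5:u}
ways to finish when only these pieces remain (= sum over removing one remaining piece with nothing left below it):
  1 left: {2}→1  {3}→1  {4}→1  {5}→1
  2 left: {1,2}→1  {2,3}→2  {2,4}→2  {2,5}→2  {3,4}→2  {3,5}→2  {4,5}→2
  3 left: {0,1,2}→1  {1,2,3}→3  {1,2,4}→3  {1,2,5}→3  {2,3,4}→6  {2,3,5}→6  {2,4,5}→6  {3,4,5}→6
  4 left: {0,1,2,3}→4  {0,1,2,4}→4  {0,1,2,5}→4  {1,2,3,4}→12  {1,2,3,5}→12  {1,2,4,5}→12  {2,3,4,5}→24
  placing 0:b first → 60 extensions
  placing 3:i first → 20 extensions
  placing 4:c first → 20 extensions
  placing 5:u first → 20 extensions
total linear extensions = 120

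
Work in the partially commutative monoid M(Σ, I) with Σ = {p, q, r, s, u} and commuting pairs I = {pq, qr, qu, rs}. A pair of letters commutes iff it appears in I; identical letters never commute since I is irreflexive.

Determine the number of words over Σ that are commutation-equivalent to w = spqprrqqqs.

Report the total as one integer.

120

#0=s has no predecessor
#1=p depends on [0:s]
#2=q depends on [0:s]
#3=p depends on [1:p]
#4=r depends on [3:p]
#5=r depends on [4:r]
#6=q depends on [2:q]
#7=q depends on [6:q]
#8=q depends on [7:q]
#9=s depends on [3:p, 8:q]
sources: [0:s]
N(rest) = Σ N(rest − s) over sources s of rest; N(one piece) = 1:
  size 1 → [5]=1  [9]=1
  size 2 → [4,5]=1  [5,9]=2  [8,9]=1
  size 3 → [4,5,9]=3  [5,8,9]=3  [7,8,9]=1
  size 4 → [3,4,5,9]=3  [4,5,8,9]=6  [5,7,8,9]=4  [6,7,8,9]=1
  size 5 → [1,3,4,5,9]=3  [2,6,7,8,9]=1  [3,4,5,8,9]=9  [4,5,7,8,9]=10  [5,6,7,8,9]=5
  size 6 → [1,3,4,5,8,9]=12  [2,5,6,7,8,9]=6  [3,4,5,7,8,9]=19  [4,5,6,7,8,9]=15
  size 7 → [1,3,4,5,7,8,9]=31  [2,4,5,6,7,8,9]=21  [3,4,5,6,7,8,9]=34
  size 8 → [1,3,4,5,6,7,8,9]=65  [2,3,4,5,6,7,8,9]=55
  first=0(s) contributes 120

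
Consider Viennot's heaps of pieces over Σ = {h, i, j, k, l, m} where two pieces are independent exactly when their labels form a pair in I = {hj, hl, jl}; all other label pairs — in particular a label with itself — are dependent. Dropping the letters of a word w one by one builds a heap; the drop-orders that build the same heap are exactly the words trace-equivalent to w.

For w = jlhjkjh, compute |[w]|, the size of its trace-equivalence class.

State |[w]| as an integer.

0(j) covers ∅
1(l) covers ∅
2(h) covers ∅
3(j) covers 0:j
4(k) covers 1:l, 2:h, 3:j
5(j) covers 4:k
6(h) covers 4:k
floor of heap: 0:j, 1:l, 2:h
completions by unplaced set U, small U first (add the entries for U minus each lowest piece of U):
  |U|=1: {5}:1  {6}:1
  |U|=2: {5,6}:2
  |U|=3: {4,5,6}:2
  |U|=4: {1,4,5,6}:2  {2,4,5,6}:2  {3,4,5,6}:2
  |U|=5: {0,3,4,5,6}:2  {1,2,4,5,6}:4  {1,3,4,5,6}:4  {2,3,4,5,6}:4
  start at 0(j): 12
  start at 1(l): 6
  start at 2(h): 6
sum over floor = 24

24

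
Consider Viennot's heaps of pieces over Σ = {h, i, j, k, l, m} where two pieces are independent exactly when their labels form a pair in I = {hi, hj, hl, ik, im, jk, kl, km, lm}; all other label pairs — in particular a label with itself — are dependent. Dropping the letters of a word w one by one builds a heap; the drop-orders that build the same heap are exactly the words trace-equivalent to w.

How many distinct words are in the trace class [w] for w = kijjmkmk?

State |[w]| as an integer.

#0=k has no predecessor
#1=i has no predecessor
#2=j depends on [1:i]
#3=j depends on [2:j]
#4=m depends on [3:j]
#5=k depends on [0:k]
#6=m depends on [4:m]
#7=k depends on [5:k]
sources: [0:k, 1:i]
N(rest) = Σ N(rest − s) over sources s of rest; N(one piece) = 1:
  size 1 → [6]=1  [7]=1
  size 2 → [4,6]=1  [5,7]=1  [6,7]=2
  size 3 → [0,5,7]=1  [3,4,6]=1  [4,6,7]=3  [5,6,7]=3
  size 4 → [0,5,6,7]=4  [2,3,4,6]=1  [3,4,6,7]=4  [4,5,6,7]=6
  size 5 → [0,4,5,6,7]=10  [1,2,3,4,6]=1  [2,3,4,6,7]=5  [3,4,5,6,7]=10
  size 6 → [0,3,4,5,6,7]=20  [1,2,3,4,6,7]=6  [2,3,4,5,6,7]=15
  first=0(k) contributes 21
  first=1(i) contributes 35
|[w]| = 56

56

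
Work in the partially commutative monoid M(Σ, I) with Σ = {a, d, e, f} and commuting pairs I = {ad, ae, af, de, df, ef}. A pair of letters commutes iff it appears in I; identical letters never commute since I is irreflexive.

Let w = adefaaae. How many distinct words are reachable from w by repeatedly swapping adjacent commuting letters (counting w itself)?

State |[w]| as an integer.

#0=a has no predecessor
#1=d has no predecessor
#2=e has no predecessor
#3=f has no predecessor
#4=a depends on [0:a]
#5=a depends on [4:a]
#6=a depends on [5:a]
#7=e depends on [2:e]
sources: [0:a, 1:d, 2:e, 3:f]
N(rest) = Σ N(rest − s) over sources s of rest; N(one piece) = 1:
  size 1 → [1]=1  [3]=1  [6]=1  [7]=1
  size 2 → [1,3]=2  [1,6]=2  [1,7]=2  [2,7]=1  [3,6]=2  [3,7]=2  [5,6]=1  [6,7]=2
  size 3 → [1,2,7]=3  [1,3,6]=6  [1,3,7]=6  [1,5,6]=3  [1,6,7]=6  [2,3,7]=3  [2,6,7]=3  [3,5,6]=3  [3,6,7]=6  [4,5,6]=1  [5,6,7]=3
  size 4 → [0,4,5,6]=1  [1,2,3,7]=12  [1,2,6,7]=12  [1,3,5,6]=12  [1,3,6,7]=24  [1,4,5,6]=4  [1,5,6,7]=12  [2,3,6,7]=12  [2,5,6,7]=6  [3,4,5,6]=4  [3,5,6,7]=12  [4,5,6,7]=4
  size 5 → [0,1,4,5,6]=5  [0,3,4,5,6]=5  [0,4,5,6,7]=5  [1,2,3,6,7]=60  [1,2,5,6,7]=30  [1,3,4,5,6]=20  [1,3,5,6,7]=60  [1,4,5,6,7]=20  [2,3,5,6,7]=30  [2,4,5,6,7]=10  [3,4,5,6,7]=20
  size 6 → [0,1,3,4,5,6]=30  [0,1,4,5,6,7]=30  [0,2,4,5,6,7]=15  [0,3,4,5,6,7]=30  [1,2,3,5,6,7]=180  [1,2,4,5,6,7]=60  [1,3,4,5,6,7]=120  [2,3,4,5,6,7]=60
  first=0(a) contributes 420
  first=1(d) contributes 105
  first=2(e) contributes 210
  first=3(f) contributes 105
|[w]| = 840

840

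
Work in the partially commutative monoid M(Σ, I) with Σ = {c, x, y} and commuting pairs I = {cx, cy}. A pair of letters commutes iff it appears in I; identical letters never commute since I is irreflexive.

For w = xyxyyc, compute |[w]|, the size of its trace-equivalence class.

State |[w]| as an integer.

6

0(x) covers ∅
1(y) covers 0:x
2(x) covers 1:y
3(y) covers 2:x
4(y) covers 3:y
5(c) covers ∅
floor of heap: 0:x, 5:c
completions by unplaced set U, small U first (add the entries for U minus each lowest piece of U):
  |U|=1: {4}:1  {5}:1
  |U|=2: {3,4}:1  {4,5}:2
  |U|=3: {2,3,4}:1  {3,4,5}:3
  |U|=4: {1,2,3,4}:1  {2,3,4,5}:4
  start at 0(x): 5
  start at 5(c): 1
sum over floor = 6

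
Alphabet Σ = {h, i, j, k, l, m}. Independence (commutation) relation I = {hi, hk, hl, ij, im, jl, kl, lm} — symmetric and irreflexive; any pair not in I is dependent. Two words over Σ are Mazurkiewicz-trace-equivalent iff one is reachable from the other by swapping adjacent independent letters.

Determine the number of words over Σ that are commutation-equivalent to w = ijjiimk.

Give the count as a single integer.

20

piece 0:i — minimal
piece 1:j — minimal
piece 2:j rests on {1:j}
piece 3:i rests on {0:i}
piece 4:i rests on {3:i}
piece 5:m rests on {2:j}
piece 6:k rests on {4:i, 5:m}
minimal pieces: {0:i, 1:j}
ways to finish when only these pieces remain (= sum over removing one remaining piece with nothing left below it):
  1 left: {6}→1
  2 left: {4,6}→1  {5,6}→1
  3 left: {2,5,6}→1  {3,4,6}→1  {4,5,6}→2
  4 left: {0,3,4,6}→1  {1,2,5,6}→1  {2,4,5,6}→3  {3,4,5,6}→3
  5 left: {0,3,4,5,6}→4  {1,2,4,5,6}→4  {2,3,4,5,6}→6
  placing 0:i first → 10 extensions
  placing 1:j first → 10 extensions
total linear extensions = 20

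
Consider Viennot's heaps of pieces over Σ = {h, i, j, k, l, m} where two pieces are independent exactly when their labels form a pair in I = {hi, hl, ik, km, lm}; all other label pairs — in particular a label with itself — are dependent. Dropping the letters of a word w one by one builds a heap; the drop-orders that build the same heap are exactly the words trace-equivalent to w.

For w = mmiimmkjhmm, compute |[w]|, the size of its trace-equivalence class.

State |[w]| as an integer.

7

drop 0:m onto floor
drop 1:m onto {0:m}
drop 2:i onto {1:m}
drop 3:i onto {2:i}
drop 4:m onto {3:i}
drop 5:m onto {4:m}
drop 6:k onto floor
drop 7:j onto {5:m, 6:k}
drop 8:h onto {7:j}
drop 9:m onto {8:h}
drop 10:m onto {9:m}
ground layer = {0:m, 6:k}
drop-orders for the pieces not yet dropped (sum over which currently-grounded one goes next):
  1 to go: {10} 1
  2 to go: {9,10} 1
  3 to go: {8,9,10} 1
  4 to go: {7,8,9,10} 1
  5 to go: {5,7,8,9,10} 1  {6,7,8,9,10} 1
  6 to go: {4,5,7,8,9,10} 1  {5,6,7,8,9,10} 2
  7 to go: {3,4,5,7,8,9,10} 1  {4,5,6,7,8,9,10} 3
  8 to go: {2,3,4,5,7,8,9,10} 1  {3,4,5,6,7,8,9,10} 4
  9 to go: {1,2,3,4,5,7,8,9,10} 1  {2,3,4,5,6,7,8,9,10} 5
  if 0:m drops first: 6 orders
  if 6:k drops first: 1 orders
heap linearizations: 7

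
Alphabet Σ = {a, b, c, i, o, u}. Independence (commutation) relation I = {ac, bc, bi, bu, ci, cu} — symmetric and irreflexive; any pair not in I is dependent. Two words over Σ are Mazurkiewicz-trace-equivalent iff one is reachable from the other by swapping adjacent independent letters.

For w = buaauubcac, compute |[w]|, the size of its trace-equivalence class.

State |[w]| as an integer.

#0=b has no predecessor
#1=u has no predecessor
#2=a depends on [0:b, 1:u]
#3=a depends on [2:a]
#4=u depends on [3:a]
#5=u depends on [4:u]
#6=b depends on [3:a]
#7=c has no predecessor
#8=a depends on [5:u, 6:b]
#9=c depends on [7:c]
sources: [0:b, 1:u, 7:c]
N(rest) = Σ N(rest − s) over sources s of rest; N(one piece) = 1:
  size 1 → [8]=1  [9]=1
  size 2 → [5,8]=1  [6,8]=1  [7,9]=1  [8,9]=2
  size 3 → [4,5,8]=1  [5,6,8]=2  [5,8,9]=3  [6,8,9]=3  [7,8,9]=3
  size 4 → [4,5,6,8]=3  [4,5,8,9]=4  [5,6,8,9]=8  [5,7,8,9]=6  [6,7,8,9]=6
  size 5 → [3,4,5,6,8]=3  [4,5,6,8,9]=15  [4,5,7,8,9]=10  [5,6,7,8,9]=20
  size 6 → [2,3,4,5,6,8]=3  [3,4,5,6,8,9]=18  [4,5,6,7,8,9]=45
  size 7 → [0,2,3,4,5,6,8]=3  [1,2,3,4,5,6,8]=3  [2,3,4,5,6,8,9]=21  [3,4,5,6,7,8,9]=63
  size 8 → [0,1,2,3,4,5,6,8]=6  [0,2,3,4,5,6,8,9]=24  [1,2,3,4,5,6,8,9]=24  [2,3,4,5,6,7,8,9]=84
  first=0(b) contributes 108
  first=1(u) contributes 108
  first=7(c) contributes 54
|[w]| = 270

270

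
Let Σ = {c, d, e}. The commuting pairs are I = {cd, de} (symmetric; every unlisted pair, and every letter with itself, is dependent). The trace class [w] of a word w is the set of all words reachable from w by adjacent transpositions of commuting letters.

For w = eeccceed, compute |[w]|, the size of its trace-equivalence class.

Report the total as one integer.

0(e) covers ∅
1(e) covers 0:e
2(c) covers 1:e
3(c) covers 2:c
4(c) covers 3:c
5(e) covers 4:c
6(e) covers 5:e
7(d) covers ∅
floor of heap: 0:e, 7:d
completions by unplaced set U, small U first (add the entries for U minus each lowest piece of U):
  |U|=1: {6}:1  {7}:1
  |U|=2: {5,6}:1  {6,7}:2
  |U|=3: {4,5,6}:1  {5,6,7}:3
  |U|=4: {3,4,5,6}:1  {4,5,6,7}:4
  |U|=5: {2,3,4,5,6}:1  {3,4,5,6,7}:5
  |U|=6: {1,2,3,4,5,6}:1  {2,3,4,5,6,7}:6
  start at 0(e): 7
  start at 7(d): 1
sum over floor = 8

8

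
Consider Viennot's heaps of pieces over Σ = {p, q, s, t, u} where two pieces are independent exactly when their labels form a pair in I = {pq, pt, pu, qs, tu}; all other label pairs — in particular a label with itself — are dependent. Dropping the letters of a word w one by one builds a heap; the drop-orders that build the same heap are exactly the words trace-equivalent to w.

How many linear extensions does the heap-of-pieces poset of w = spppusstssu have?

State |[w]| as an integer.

4

#0=s has no predecessor
#1=p depends on [0:s]
#2=p depends on [1:p]
#3=p depends on [2:p]
#4=u depends on [0:s]
#5=s depends on [3:p, 4:u]
#6=s depends on [5:s]
#7=t depends on [6:s]
#8=s depends on [7:t]
#9=s depends on [8:s]
#10=u depends on [9:s]
sources: [0:s]
N(rest) = Σ N(rest − s) over sources s of rest; N(one piece) = 1:
  size 1 → [10]=1
  size 2 → [9,10]=1
  size 3 → [8,9,10]=1
  size 4 → [7,8,9,10]=1
  size 5 → [6,7,8,9,10]=1
  size 6 → [5,6,7,8,9,10]=1
  size 7 → [3,5,6,7,8,9,10]=1  [4,5,6,7,8,9,10]=1
  size 8 → [2,3,5,6,7,8,9,10]=1  [3,4,5,6,7,8,9,10]=2
  size 9 → [1,2,3,5,6,7,8,9,10]=1  [2,3,4,5,6,7,8,9,10]=3
  first=0(s) contributes 4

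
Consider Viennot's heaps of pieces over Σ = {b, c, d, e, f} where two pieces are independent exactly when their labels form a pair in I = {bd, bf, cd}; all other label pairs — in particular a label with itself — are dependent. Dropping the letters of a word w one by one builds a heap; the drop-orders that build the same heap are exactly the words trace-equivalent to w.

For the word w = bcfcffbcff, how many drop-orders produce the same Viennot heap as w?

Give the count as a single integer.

3

piece 0:b — minimal
piece 1:c rests on {0:b}
piece 2:f rests on {1:c}
piece 3:c rests on {2:f}
piece 4:f rests on {3:c}
piece 5:f rests on {4:f}
piece 6:b rests on {3:c}
piece 7:c rests on {5:f, 6:b}
piece 8:f rests on {7:c}
piece 9:f rests on {8:f}
minimal pieces: {0:b}
ways to finish when only these pieces remain (= sum over removing one remaining piece with nothing left below it):
  1 left: {9}→1
  2 left: {8,9}→1
  3 left: {7,8,9}→1
  4 left: {5,7,8,9}→1  {6,7,8,9}→1
  5 left: {4,5,7,8,9}→1  {5,6,7,8,9}→2
  6 left: {4,5,6,7,8,9}→3
  7 left: {3,4,5,6,7,8,9}→3
  8 left: {2,3,4,5,6,7,8,9}→3
  placing 0:b first → 3 extensions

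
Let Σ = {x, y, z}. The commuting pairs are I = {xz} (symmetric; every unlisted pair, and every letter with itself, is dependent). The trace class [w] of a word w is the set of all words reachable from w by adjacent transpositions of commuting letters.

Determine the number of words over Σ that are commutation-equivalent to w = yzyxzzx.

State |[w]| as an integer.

6

drop 0:y onto floor
drop 1:z onto {0:y}
drop 2:y onto {1:z}
drop 3:x onto {2:y}
drop 4:z onto {2:y}
drop 5:z onto {4:z}
drop 6:x onto {3:x}
ground layer = {0:y}
drop-orders for the pieces not yet dropped (sum over which currently-grounded one goes next):
  1 to go: {5} 1  {6} 1
  2 to go: {3,6} 1  {4,5} 1  {5,6} 2
  3 to go: {3,5,6} 3  {4,5,6} 3
  4 to go: {3,4,5,6} 6
  5 to go: {2,3,4,5,6} 6
  if 0:y drops first: 6 orders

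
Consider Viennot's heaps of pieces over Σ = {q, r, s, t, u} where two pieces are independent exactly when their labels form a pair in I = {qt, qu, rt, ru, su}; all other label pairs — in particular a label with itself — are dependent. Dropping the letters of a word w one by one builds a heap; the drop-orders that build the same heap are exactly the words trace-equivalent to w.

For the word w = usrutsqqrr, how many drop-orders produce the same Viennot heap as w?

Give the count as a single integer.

9

drop 0:u onto floor
drop 1:s onto floor
drop 2:r onto {1:s}
drop 3:u onto {0:u}
drop 4:t onto {1:s, 3:u}
drop 5:s onto {2:r, 4:t}
drop 6:q onto {5:s}
drop 7:q onto {6:q}
drop 8:r onto {7:q}
drop 9:r onto {8:r}
ground layer = {0:u, 1:s}
drop-orders for the pieces not yet dropped (sum over which currently-grounded one goes next):
  1 to go: {9} 1
  2 to go: {8,9} 1
  3 to go: {7,8,9} 1
  4 to go: {6,7,8,9} 1
  5 to go: {5,6,7,8,9} 1
  6 to go: {2,5,6,7,8,9} 1  {4,5,6,7,8,9} 1
  7 to go: {2,4,5,6,7,8,9} 2  {3,4,5,6,7,8,9} 1
  8 to go: {0,3,4,5,6,7,8,9} 1  {1,2,4,5,6,7,8,9} 2  {2,3,4,5,6,7,8,9} 3
  if 0:u drops first: 5 orders
  if 1:s drops first: 4 orders
heap linearizations: 9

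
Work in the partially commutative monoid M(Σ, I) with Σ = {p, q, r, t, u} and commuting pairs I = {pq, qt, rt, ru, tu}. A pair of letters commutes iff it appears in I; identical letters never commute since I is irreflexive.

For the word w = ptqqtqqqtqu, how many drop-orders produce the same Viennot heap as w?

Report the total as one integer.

drop 0:p onto floor
drop 1:t onto {0:p}
drop 2:q onto floor
drop 3:q onto {2:q}
drop 4:t onto {1:t}
drop 5:q onto {3:q}
drop 6:q onto {5:q}
drop 7:q onto {6:q}
drop 8:t onto {4:t}
drop 9:q onto {7:q}
drop 10:u onto {0:p, 9:q}
ground layer = {0:p, 2:q}
drop-orders for the pieces not yet dropped (sum over which currently-grounded one goes next):
  1 to go: {8} 1  {10} 1
  2 to go: {4,8} 1  {8,10} 2  {9,10} 1
  3 to go: {1,4,8} 1  {4,8,10} 3  {7,9,10} 1  {8,9,10} 3
  4 to go: {1,4,8,10} 4  {4,8,9,10} 6  {6,7,9,10} 1  {7,8,9,10} 4
  5 to go: {0,1,4,8,10} 4  {1,4,8,9,10} 10  {4,7,8,9,10} 10  {5,6,7,9,10} 1  {6,7,8,9,10} 5
  6 to go: {0,1,4,8,9,10} 14  {1,4,7,8,9,10} 20  {3,5,6,7,9,10} 1  {4,6,7,8,9,10} 15  {5,6,7,8,9,10} 6
  7 to go: {0,1,4,7,8,9,10} 34  {1,4,6,7,8,9,10} 35  {2,3,5,6,7,9,10} 1  {3,5,6,7,8,9,10} 7  {4,5,6,7,8,9,10} 21
  8 to go: {0,1,4,6,7,8,9,10} 69  {1,4,5,6,7,8,9,10} 56  {2,3,5,6,7,8,9,10} 8  {3,4,5,6,7,8,9,10} 28
  9 to go: {0,1,4,5,6,7,8,9,10} 125  {1,3,4,5,6,7,8,9,10} 84  {2,3,4,5,6,7,8,9,10} 36
  if 0:p drops first: 120 orders
  if 2:q drops first: 209 orders
heap linearizations: 329

329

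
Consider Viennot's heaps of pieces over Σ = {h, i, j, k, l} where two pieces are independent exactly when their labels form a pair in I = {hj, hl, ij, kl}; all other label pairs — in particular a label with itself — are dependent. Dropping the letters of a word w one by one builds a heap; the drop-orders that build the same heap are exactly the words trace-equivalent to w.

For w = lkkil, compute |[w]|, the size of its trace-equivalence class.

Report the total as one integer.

3

0(l) covers ∅
1(k) covers ∅
2(k) covers 1:k
3(i) covers 0:l, 2:k
4(l) covers 3:i
floor of heap: 0:l, 1:k
completions by unplaced set U, small U first (add the entries for U minus each lowest piece of U):
  |U|=1: {4}:1
  |U|=2: {3,4}:1
  |U|=3: {0,3,4}:1  {2,3,4}:1
  start at 0(l): 1
  start at 1(k): 2
sum over floor = 3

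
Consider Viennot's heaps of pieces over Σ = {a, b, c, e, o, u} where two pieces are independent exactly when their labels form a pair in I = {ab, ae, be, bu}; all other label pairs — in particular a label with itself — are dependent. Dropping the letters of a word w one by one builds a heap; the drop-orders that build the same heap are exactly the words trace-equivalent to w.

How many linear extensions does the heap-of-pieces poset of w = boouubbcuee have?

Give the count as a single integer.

6

piece 0:b — minimal
piece 1:o rests on {0:b}
piece 2:o rests on {1:o}
piece 3:u rests on {2:o}
piece 4:u rests on {3:u}
piece 5:b rests on {2:o}
piece 6:b rests on {5:b}
piece 7:c rests on {4:u, 6:b}
piece 8:u rests on {7:c}
piece 9:e rests on {8:u}
piece 10:e rests on {9:e}
minimal pieces: {0:b}
ways to finish when only these pieces remain (= sum over removing one remaining piece with nothing left below it):
  1 left: {10}→1
  2 left: {9,10}→1
  3 left: {8,9,10}→1
  4 left: {7,8,9,10}→1
  5 left: {4,7,8,9,10}→1  {6,7,8,9,10}→1
  6 left: {3,4,7,8,9,10}→1  {4,6,7,8,9,10}→2  {5,6,7,8,9,10}→1
  7 left: {3,4,6,7,8,9,10}→3  {4,5,6,7,8,9,10}→3
  8 left: {3,4,5,6,7,8,9,10}→6
  9 left: {2,3,4,5,6,7,8,9,10}→6
  placing 0:b first → 6 extensions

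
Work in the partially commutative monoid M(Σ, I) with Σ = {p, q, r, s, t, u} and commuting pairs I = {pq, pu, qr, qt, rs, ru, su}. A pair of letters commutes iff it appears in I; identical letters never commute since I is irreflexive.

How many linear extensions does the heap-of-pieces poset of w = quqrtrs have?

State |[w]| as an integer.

17

drop 0:q onto floor
drop 1:u onto {0:q}
drop 2:q onto {1:u}
drop 3:r onto floor
drop 4:t onto {1:u, 3:r}
drop 5:r onto {4:t}
drop 6:s onto {2:q, 4:t}
ground layer = {0:q, 3:r}
drop-orders for the pieces not yet dropped (sum over which currently-grounded one goes next):
  1 to go: {5} 1  {6} 1
  2 to go: {2,6} 1  {5,6} 2
  3 to go: {2,5,6} 3  {4,5,6} 2
  4 to go: {2,4,5,6} 5  {3,4,5,6} 2
  5 to go: {1,2,4,5,6} 5  {2,3,4,5,6} 7
  if 0:q drops first: 12 orders
  if 3:r drops first: 5 orders
heap linearizations: 17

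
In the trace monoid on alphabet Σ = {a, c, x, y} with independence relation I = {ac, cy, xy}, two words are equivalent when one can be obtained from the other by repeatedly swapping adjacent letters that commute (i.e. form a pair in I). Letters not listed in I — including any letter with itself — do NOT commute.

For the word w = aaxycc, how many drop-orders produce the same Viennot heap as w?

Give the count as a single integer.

4

#0=a has no predecessor
#1=a depends on [0:a]
#2=x depends on [1:a]
#3=y depends on [1:a]
#4=c depends on [2:x]
#5=c depends on [4:c]
sources: [0:a]
N(rest) = Σ N(rest − s) over sources s of rest; N(one piece) = 1:
  size 1 → [3]=1  [5]=1
  size 2 → [3,5]=2  [4,5]=1
  size 3 → [2,4,5]=1  [3,4,5]=3
  size 4 → [2,3,4,5]=4
  first=0(a) contributes 4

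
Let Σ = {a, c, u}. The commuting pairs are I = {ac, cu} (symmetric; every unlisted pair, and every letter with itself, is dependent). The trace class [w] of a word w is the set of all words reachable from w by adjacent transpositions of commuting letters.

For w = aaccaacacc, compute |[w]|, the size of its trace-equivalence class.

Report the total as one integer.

piece 0:a — minimal
piece 1:a rests on {0:a}
piece 2:c — minimal
piece 3:c rests on {2:c}
piece 4:a rests on {1:a}
piece 5:a rests on {4:a}
piece 6:c rests on {3:c}
piece 7:a rests on {5:a}
piece 8:c rests on {6:c}
piece 9:c rests on {8:c}
minimal pieces: {0:a, 2:c}
ways to finish when only these pieces remain (= sum over removing one remaining piece with nothing left below it):
  1 left: {7}→1  {9}→1
  2 left: {5,7}→1  {7,9}→2  {8,9}→1
  3 left: {4,5,7}→1  {5,7,9}→3  {6,8,9}→1  {7,8,9}→3
  4 left: {1,4,5,7}→1  {3,6,8,9}→1  {4,5,7,9}→4  {5,7,8,9}→6  {6,7,8,9}→4
  5 left: {0,1,4,5,7}→1  {1,4,5,7,9}→5  {2,3,6,8,9}→1  {3,6,7,8,9}→5  {4,5,7,8,9}→10  {5,6,7,8,9}→10
  6 left: {0,1,4,5,7,9}→6  {1,4,5,7,8,9}→15  {2,3,6,7,8,9}→6  {3,5,6,7,8,9}→15  {4,5,6,7,8,9}→20
  7 left: {0,1,4,5,7,8,9}→21  {1,4,5,6,7,8,9}→35  {2,3,5,6,7,8,9}→21  {3,4,5,6,7,8,9}→35
  8 left: {0,1,4,5,6,7,8,9}→56  {1,3,4,5,6,7,8,9}→70  {2,3,4,5,6,7,8,9}→56
  placing 0:a first → 126 extensions
  placing 2:c first → 126 extensions
total linear extensions = 252

252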